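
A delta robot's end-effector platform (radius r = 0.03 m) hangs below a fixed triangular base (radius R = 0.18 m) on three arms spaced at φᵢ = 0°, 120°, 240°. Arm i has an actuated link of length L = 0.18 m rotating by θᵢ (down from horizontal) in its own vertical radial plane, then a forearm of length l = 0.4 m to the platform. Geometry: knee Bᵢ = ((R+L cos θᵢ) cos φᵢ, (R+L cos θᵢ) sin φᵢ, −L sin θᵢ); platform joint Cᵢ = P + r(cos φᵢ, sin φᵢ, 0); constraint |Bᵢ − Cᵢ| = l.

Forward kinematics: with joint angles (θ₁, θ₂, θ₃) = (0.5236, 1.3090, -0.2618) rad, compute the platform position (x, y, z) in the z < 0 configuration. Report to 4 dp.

S1 = (0.3059·cos0.0°, 0.3059·sin0.0°, -0.0900) = (0.3059, 0.0000, -0.0900)
arm 2 at φ=120.0°: e+L cos θ2 = 0.1966;  S2 = (-0.0983, 0.1702, -0.1739)
arm 3 at φ=240.0°: e+L cos θ3 = 0.3239;  S3 = (-0.1619, -0.2805, 0.0466)
eliminate P² terms by subtracting sphere 1 from 2 and 3
plane₁₂: -0.8084x+0.3405y+-0.1677z = -0.0328
det = 0.7720;  x = 0.0214+-0.0014z,  y = -0.0454+0.4893z
into |P−S₁|² = l²: 1.2394z² + 0.1364z + -0.0689 = 0;  Δ = 0.3604;  z = -0.2972 or 0.1872 → z<0 root = -0.2972
x = 0.0219, y = -0.1908

(0.0219, -0.1908, -0.2972)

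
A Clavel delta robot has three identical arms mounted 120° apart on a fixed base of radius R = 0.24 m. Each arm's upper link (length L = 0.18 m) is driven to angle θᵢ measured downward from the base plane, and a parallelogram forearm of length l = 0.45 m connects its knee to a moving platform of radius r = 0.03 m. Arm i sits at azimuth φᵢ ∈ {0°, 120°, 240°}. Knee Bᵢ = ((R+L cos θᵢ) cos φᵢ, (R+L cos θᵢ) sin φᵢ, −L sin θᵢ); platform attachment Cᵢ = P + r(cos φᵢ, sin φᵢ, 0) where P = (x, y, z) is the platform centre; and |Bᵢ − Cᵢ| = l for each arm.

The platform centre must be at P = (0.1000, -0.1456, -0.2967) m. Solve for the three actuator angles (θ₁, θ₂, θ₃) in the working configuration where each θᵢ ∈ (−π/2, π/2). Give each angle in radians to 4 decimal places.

θ₁ = -0.0874, θ₂ = 1.3089, θ₃ = 0.0871

rotate P by −φ1: (0.1000, -0.1456, -0.2967)
  e−x'=0.1100;  (l²−L²−(e−x')²−y'²−z²)/2L = 0.1355
  γ=atan2(-0.2967,0.1100)=-1.2158;  ψ=arccos(0.4281)=1.1284;  θ1=γ+ψ≈-0.0874
rotate P by −φ2: (-0.1761, -0.0138, -0.2967)
  e−x'=0.3861;  (l²−L²−(e−x')²−y'²−z²)/2L = -0.1866
  θ2 = atan2(B,A) + arccos(C/0.4869) = 1.3089
φ3=240.0° → target in arm frame (0.0761, 0.1594)
  A cos θ + B sin θ = C:  0.1339·cos θ + -0.2967·sin θ = 0.1076
  γ=atan2(-0.2967,0.1339)=-1.1468;  ψ=arccos(0.3305)=1.2340;  θ3=γ+ψ≈0.0871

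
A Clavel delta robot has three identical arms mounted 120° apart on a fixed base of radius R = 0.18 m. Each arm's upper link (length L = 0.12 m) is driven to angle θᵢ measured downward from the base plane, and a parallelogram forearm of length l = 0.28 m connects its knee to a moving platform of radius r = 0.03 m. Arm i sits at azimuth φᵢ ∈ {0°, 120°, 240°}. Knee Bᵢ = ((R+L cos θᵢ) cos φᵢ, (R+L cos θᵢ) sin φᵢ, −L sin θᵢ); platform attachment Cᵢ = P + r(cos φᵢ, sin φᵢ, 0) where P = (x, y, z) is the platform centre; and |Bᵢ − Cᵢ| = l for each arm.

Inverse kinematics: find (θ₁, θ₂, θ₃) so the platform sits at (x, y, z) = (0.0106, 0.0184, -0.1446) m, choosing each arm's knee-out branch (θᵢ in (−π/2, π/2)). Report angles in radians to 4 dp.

rotate P by −φ1: (0.0106, 0.0184, -0.1446)
  A=0.1394, B=-0.1446, C=(l²−L²−A²−y'²−z²)/(2L)=0.0972
  γ=atan2(-0.1446,0.1394)=-0.8037;  ψ=arccos(0.4838)=1.0658;  θ1=γ+ψ≈0.2621
arm 2 (φ=120.0°): x'=0.0106, y'=-0.0184
  A cos θ + B sin θ = C:  0.1394·cos θ + -0.1446·sin θ = 0.0972
  √(A²+B²)=0.2008;  θ2 = -0.8038+1.0655 ≈ 0.2617
rotate P by −φ3: (-0.0212, 0.0000, -0.1446)
  A cos θ + B sin θ = C:  0.1712·cos θ + -0.1446·sin θ = 0.0574
  θ3 = atan2(B,A) + arccos(C/0.2241) = 0.6107

θ₁ = 0.2621, θ₂ = 0.2617, θ₃ = 0.6107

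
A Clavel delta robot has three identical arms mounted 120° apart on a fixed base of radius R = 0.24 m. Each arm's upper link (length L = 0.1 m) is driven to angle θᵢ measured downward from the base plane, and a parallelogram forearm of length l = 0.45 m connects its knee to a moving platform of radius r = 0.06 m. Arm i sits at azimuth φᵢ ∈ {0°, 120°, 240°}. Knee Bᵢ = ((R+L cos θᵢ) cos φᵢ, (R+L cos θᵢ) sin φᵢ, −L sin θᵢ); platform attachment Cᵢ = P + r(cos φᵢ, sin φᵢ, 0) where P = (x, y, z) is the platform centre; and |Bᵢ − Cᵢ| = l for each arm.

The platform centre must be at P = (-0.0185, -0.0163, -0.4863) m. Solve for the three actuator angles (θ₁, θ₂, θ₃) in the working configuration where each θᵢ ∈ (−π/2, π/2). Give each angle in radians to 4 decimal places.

θ₁ = 1.3088, θ₂ = 1.2217, θ₃ = 1.0474

φ1=0.0° → target in arm frame (-0.0185, -0.0163)
  A cos θ + B sin θ = C:  0.1985·cos θ + -0.4863·sin θ = -0.4183
  √(A²+B²)=0.5253;  θ1 = -1.1833+2.4920 ≈ 1.3088
φ2=120.0° → target in arm frame (-0.0049, 0.0242)
  e−x'=0.1849;  (l²−L²−(e−x')²−y'²−z²)/2L = -0.3937
  θ2 = atan2(B,A) + arccos(C/0.5203) = 1.2217
rotate P by −φ3: (0.0234, -0.0079, -0.4863)
  A=0.1566, B=-0.4863, C=(l²−L²−A²−y'²−z²)/(2L)=-0.3429
  γ=atan2(-0.4863,0.1566)=-1.2592;  ψ=arccos(-0.6712)=2.3066;  θ3=γ+ψ≈1.0474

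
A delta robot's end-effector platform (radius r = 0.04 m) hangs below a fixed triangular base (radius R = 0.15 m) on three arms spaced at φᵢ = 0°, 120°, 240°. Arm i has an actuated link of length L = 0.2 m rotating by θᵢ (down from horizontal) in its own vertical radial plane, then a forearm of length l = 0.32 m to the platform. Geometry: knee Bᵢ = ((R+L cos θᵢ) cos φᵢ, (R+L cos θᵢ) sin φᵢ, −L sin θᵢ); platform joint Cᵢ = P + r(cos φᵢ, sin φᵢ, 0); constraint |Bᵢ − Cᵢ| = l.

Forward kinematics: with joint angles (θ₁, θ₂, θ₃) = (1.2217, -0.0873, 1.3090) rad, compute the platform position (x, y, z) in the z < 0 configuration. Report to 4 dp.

(-0.0785, 0.1687, -0.2771)

centre 1 = (0.1784·cos0.0°, 0.1784·sin0.0°, -0.1879) = (0.1784, 0.0000, -0.1879)
arm 2 at φ=120.0°: (R−r)+L cos θ2 = 0.3092;  centre 2 = (-0.1546, 0.2678, 0.0174)
arm 3 at φ=240.0°: (R−r)+L cos θ3 = 0.1618;  centre 3 = (-0.0809, -0.1401, -0.1932)
eliminate P² terms by subtracting sphere 1 from 2 and 3
[-0.6661 0.5356 0.4107]·P = 0.0288;  [-0.5186 -0.2802 -0.0105]·P = -0.0037
det = 0.4644;  x = -0.0131+0.2357z,  y = 0.0374+-0.4737z
sphere 1 gives Az²+Bz+C=0 with A=1.2800, B=0.2501, C=-0.0290;  B²−4AC=0.2110;  roots -0.2771, 0.0817;  negative root z = -0.2771
x = -0.0785, y = 0.1687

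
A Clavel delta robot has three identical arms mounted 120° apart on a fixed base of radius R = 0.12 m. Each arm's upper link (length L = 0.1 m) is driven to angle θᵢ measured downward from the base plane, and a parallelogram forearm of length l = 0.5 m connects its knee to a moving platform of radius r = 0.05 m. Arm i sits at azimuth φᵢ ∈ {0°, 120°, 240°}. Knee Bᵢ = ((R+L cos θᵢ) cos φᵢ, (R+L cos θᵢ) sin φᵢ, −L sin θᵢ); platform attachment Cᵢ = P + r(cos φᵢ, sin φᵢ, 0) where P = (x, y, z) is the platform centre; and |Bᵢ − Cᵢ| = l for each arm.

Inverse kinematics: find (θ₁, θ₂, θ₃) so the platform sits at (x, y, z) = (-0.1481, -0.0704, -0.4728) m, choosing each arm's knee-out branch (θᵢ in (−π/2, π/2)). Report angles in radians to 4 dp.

θ₁ = 0.7858, θ₂ = 0.2620, θ₃ = -0.1741

arm 1 (φ=0.0°): x'=-0.1481, y'=-0.0704
  A cos θ + B sin θ = C:  0.2181·cos θ + -0.4728·sin θ = -0.1803
  √(A²+B²)=0.5207;  θ1 = -1.1386+1.9244 ≈ 0.7858
arm 2 (φ=120.0°): x'=0.0131, y'=0.1635
  e−x'=0.0569;  (l²−L²−(e−x')²−y'²−z²)/2L = -0.0675
  √(A²+B²)=0.4762;  θ2 = -1.4510+1.7130 ≈ 0.2620
rotate P by −φ3: (0.1350, -0.0931, -0.4728)
  e−x'=-0.0650;  (l²−L²−(e−x')²−y'²−z²)/2L = 0.0179
  γ=atan2(-0.4728,-0.0650)=-1.7075;  ψ=arccos(0.0374)=1.5334;  θ3=γ+ψ≈-0.1741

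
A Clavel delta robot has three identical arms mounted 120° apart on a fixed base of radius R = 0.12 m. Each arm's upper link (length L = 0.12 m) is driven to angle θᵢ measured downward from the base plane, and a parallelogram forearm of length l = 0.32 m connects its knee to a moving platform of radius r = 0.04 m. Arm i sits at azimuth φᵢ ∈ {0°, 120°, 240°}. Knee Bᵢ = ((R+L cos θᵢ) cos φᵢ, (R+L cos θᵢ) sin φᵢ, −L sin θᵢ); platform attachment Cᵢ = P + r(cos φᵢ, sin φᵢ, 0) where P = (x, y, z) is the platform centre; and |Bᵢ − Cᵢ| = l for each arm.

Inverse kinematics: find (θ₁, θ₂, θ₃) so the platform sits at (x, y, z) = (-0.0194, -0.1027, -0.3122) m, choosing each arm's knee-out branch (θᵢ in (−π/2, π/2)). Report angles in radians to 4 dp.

θ₁ = 0.6982, θ₂ = 0.9601, θ₃ = 0.0876

arm 1 (φ=0.0°): x'=-0.0194, y'=-0.1027
  e−x'=0.0994;  (l²−L²−(e−x')²−y'²−z²)/2L = -0.1246
  γ=atan2(-0.3122,0.0994)=-1.2626;  ψ=arccos(-0.3802)=1.9608;  θ1=γ+ψ≈0.6982
rotate P by −φ2: (-0.0792, 0.0682, -0.3122)
  e−x'=0.1592;  (l²−L²−(e−x')²−y'²−z²)/2L = -0.1645
  √(A²+B²)=0.3505;  θ2 = -1.0991+2.0593 ≈ 0.9601
rotate P by −φ3: (0.0986, 0.0345, -0.3122)
  A cos θ + B sin θ = C:  -0.0186·cos θ + -0.3122·sin θ = -0.0459
  √(A²+B²)=0.3128;  θ3 = -1.6304+1.7180 ≈ 0.0876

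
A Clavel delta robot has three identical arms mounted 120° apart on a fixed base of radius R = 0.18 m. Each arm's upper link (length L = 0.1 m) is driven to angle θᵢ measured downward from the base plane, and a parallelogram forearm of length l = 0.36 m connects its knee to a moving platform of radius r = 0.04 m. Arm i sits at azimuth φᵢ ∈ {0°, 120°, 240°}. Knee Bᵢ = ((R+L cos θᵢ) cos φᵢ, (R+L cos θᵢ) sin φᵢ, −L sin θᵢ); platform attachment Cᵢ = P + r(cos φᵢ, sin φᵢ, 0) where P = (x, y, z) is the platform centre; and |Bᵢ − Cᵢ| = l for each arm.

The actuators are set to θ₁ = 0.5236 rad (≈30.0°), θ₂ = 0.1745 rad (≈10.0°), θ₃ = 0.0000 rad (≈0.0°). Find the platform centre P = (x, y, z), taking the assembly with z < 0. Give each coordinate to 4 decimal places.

(-0.0399, -0.0127, -0.2917)

φ1=0.0°: virtual centre (0.2266, 0.0000, -0.0500), radius l
φ2=120.0°: virtual centre (-0.1192, 0.2065, -0.0174), radius l
S3 = (0.2400·cos240.0°, 0.2400·sin240.0°, 0.0000) = (-0.1200, -0.2078, 0.0000)
subtract pairs → two planes through P
plane₁₂: -0.6917x+0.4131y+0.0653z = 0.0033
det = 0.5739;  x = -0.0051+0.1193z,  y = -0.0005+0.0417z
into |P−S₁|² = l²: 1.0160z² + 0.0447z + -0.0734 = 0;  Δ = 0.3003;  z = -0.2917 or 0.2477 → z<0 root = -0.2917
x = -0.0399, y = -0.0127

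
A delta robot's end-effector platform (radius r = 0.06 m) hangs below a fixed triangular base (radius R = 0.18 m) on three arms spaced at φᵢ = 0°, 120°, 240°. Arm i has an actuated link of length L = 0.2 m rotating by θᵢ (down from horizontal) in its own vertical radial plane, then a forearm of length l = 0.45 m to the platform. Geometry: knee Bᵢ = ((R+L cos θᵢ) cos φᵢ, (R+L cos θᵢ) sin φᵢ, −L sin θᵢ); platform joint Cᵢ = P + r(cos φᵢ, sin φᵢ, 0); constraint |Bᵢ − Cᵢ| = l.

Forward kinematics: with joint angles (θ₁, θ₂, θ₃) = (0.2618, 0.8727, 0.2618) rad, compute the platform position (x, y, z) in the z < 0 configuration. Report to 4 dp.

(0.0608, -0.1053, -0.4091)

φ1=0.0°: virtual centre (0.3132, 0.0000, -0.0518), radius l
arm 2 at φ=120.0°: e+L cos θ2 = 0.2486;  O2 = (-0.1243, 0.2153, -0.1532)
arm 3 at φ=240.0°: e+L cos θ3 = 0.3132;  O3 = (-0.1566, -0.2712, -0.0518)
eliminate P² terms by subtracting sphere 1 from 2 and 3
[-0.8749 0.4305 -0.2029]·P = -0.0155;  [-0.9396 -0.5425 0.0000]·P = 0.0000
det = 0.8791;  x = 0.0096+-0.1252z,  y = -0.0166+0.2169z
quadratic in z: (1.0627)z²+(0.1724)z+(-0.1074)=0, √Δ=0.6972 → z ∈ {-0.4091, 0.2469}; z = -0.4091 (taking z<0)
x = 0.0608, y = -0.1053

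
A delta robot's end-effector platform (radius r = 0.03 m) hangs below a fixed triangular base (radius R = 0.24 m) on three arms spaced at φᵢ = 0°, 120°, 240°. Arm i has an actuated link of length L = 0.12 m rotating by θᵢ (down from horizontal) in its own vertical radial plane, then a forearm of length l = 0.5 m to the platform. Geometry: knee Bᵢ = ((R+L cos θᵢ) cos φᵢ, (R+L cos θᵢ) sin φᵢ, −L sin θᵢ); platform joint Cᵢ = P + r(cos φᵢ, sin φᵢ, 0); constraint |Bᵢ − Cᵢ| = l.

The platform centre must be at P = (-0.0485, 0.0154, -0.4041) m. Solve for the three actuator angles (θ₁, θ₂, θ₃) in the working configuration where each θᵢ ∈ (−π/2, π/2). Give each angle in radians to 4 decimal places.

θ₁ = 0.5235, θ₂ = -0.0002, θ₃ = 0.1747

arm 1 (φ=0.0°): x'=-0.0485, y'=0.0154
  A cos θ + B sin θ = C:  0.2585·cos θ + -0.4041·sin θ = 0.0218
  θ1 = atan2(B,A) + arccos(C/0.4797) = 0.5235
rotate P by −φ2: (0.0376, 0.0343, -0.4041)
  A=0.1724, B=-0.4041, C=(l²−L²−A²−y'²−z²)/(2L)=0.1725
  θ2 = atan2(B,A) + arccos(C/0.4393) = -0.0002
arm 3 (φ=240.0°): x'=0.0109, y'=-0.0497
  A=0.1991, B=-0.4041, C=(l²−L²−A²−y'²−z²)/(2L)=0.1258
  θ3 = atan2(B,A) + arccos(C/0.4505) = 0.1747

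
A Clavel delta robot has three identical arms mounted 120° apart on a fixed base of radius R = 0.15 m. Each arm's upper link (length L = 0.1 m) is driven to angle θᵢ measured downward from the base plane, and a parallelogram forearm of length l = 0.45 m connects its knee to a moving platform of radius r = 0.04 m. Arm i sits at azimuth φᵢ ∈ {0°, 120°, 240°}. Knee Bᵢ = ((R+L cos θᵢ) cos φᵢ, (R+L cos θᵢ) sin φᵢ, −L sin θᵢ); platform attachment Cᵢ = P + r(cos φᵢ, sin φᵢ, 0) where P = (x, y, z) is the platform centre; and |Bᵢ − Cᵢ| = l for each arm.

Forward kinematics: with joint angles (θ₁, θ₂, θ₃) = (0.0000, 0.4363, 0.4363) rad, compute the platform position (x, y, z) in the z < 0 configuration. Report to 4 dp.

(0.0612, 0.0000, -0.4247)

arm 1 at φ=0.0°: ρ1 = 0.2100;  S1 = (0.2100, 0.0000, 0.0000)
arm 2 at φ=120.0°: ρ2 = 0.2006;  S2 = (-0.1003, 0.1738, -0.0423)
φ3=240.0°: virtual centre (-0.1003, -0.1738, -0.0423), radius l
|S₂|²−|S₁|² = -0.0021;  |S₃|²−|S₁|² = -0.0021
[-0.6206 0.3475 -0.0845]·P = -0.0021;  [-0.6206 -0.3475 -0.0845]·P = -0.0021
Cramer: x(z) = 0.0033-0.1362z;  y(z) = 0.0000+0.0000z
quadratic in z: (1.0185)z²+(0.0563)z+(-0.1598)=0, √Δ=0.8088 → z ∈ {-0.4247, 0.3694}; z = -0.4247 (taking z<0)
x = 0.0612, y = 0.0000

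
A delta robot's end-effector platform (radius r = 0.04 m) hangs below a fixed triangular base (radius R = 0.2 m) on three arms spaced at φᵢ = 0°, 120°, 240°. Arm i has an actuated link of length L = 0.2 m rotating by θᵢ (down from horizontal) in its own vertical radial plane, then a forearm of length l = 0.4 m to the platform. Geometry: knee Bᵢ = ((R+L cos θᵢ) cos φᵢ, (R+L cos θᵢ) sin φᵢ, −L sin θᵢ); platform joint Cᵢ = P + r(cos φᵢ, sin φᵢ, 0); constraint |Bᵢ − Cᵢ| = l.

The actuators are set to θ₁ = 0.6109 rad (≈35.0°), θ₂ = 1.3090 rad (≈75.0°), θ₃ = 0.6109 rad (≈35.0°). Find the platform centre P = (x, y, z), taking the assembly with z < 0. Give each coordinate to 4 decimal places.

arm 1 at φ=0.0°: e+L cos θ1 = 0.3238;  centre 1 = (0.3238, 0.0000, -0.1147)
φ2=120.0°: virtual centre (-0.1059, 0.1834, -0.1932), radius l
arm 3 at φ=240.0°: e+L cos θ3 = 0.3238;  centre 3 = (-0.1619, -0.2804, -0.1147)
|centre ₂|²−|centre ₁|² = -0.0359;  |centre ₃|²−|centre ₁|² = 0.0000
plane₁₂: -0.8594x+0.3668y+-0.1569z = -0.0359
Cramer: x(z) = 0.0240-0.1050z;  y(z) = -0.0416+0.1818z
quadratic in z: (1.0441)z²+(0.2773)z+(-0.0552)=0, √Δ=0.5545 → z ∈ {-0.3983, 0.1328}; z = -0.3983 (taking z<0)
x = 0.0658, y = -0.1140

(0.0658, -0.1140, -0.3983)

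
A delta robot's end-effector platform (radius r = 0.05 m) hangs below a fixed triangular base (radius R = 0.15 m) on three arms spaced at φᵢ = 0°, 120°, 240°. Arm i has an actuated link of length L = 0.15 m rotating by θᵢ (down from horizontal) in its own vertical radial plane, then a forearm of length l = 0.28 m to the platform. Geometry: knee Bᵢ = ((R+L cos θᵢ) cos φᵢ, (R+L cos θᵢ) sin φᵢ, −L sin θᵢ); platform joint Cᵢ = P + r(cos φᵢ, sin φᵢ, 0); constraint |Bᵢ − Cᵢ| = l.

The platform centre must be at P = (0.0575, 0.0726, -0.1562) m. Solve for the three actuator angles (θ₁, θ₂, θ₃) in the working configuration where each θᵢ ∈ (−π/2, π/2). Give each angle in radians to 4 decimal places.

rotate P by −φ1: (0.0575, 0.0726, -0.1562)
  e−x'=0.0425;  (l²−L²−(e−x')²−y'²−z²)/2L = 0.0814
  θ1 = atan2(B,A) + arccos(C/0.1619) = -0.2613
arm 2 (φ=120.0°): x'=0.0341, y'=-0.0861
  A cos θ + B sin θ = C:  0.0659·cos θ + -0.1562·sin θ = 0.0658
  √(A²+B²)=0.1695;  θ2 = -1.1717+1.1720 ≈ 0.0003
φ3=240.0° → target in arm frame (-0.0916, 0.0135)
  A=0.1916, B=-0.1562, C=(l²−L²−A²−y'²−z²)/(2L)=-0.0180
  √(A²+B²)=0.2472;  θ3 = -0.6839+1.6437 ≈ 0.9598

θ₁ = -0.2613, θ₂ = 0.0003, θ₃ = 0.9598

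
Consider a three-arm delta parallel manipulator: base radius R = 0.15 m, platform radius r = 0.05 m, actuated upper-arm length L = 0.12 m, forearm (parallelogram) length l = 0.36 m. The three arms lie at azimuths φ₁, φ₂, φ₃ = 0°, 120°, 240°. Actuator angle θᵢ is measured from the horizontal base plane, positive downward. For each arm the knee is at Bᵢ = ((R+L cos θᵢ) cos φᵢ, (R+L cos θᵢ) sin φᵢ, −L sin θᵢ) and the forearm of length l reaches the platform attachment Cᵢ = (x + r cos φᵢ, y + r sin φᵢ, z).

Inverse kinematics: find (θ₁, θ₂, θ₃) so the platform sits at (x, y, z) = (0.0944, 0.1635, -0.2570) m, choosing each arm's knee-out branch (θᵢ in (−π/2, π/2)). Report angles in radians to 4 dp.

θ₁ = -0.3496, θ₂ = -0.3495, θ₃ = 1.2217

φ1=0.0° → target in arm frame (0.0944, 0.1635)
  e−x'=0.0056;  (l²−L²−(e−x')²−y'²−z²)/2L = 0.0933
  √(A²+B²)=0.2571;  θ1 = -1.5490+1.1994 ≈ -0.3496
φ2=120.0° → target in arm frame (0.0944, -0.1635)
  A=0.0056, B=-0.2570, C=(l²−L²−A²−y'²−z²)/(2L)=0.0933
  γ=atan2(-0.2570,0.0056)=-1.5490;  ψ=arccos(0.3629)=1.1995;  θ2=γ+ψ≈-0.3495
rotate P by −φ3: (-0.1888, 0.0000, -0.2570)
  A=0.2888, B=-0.2570, C=(l²−L²−A²−y'²−z²)/(2L)=-0.1427
  θ3 = atan2(B,A) + arccos(C/0.3866) = 1.2217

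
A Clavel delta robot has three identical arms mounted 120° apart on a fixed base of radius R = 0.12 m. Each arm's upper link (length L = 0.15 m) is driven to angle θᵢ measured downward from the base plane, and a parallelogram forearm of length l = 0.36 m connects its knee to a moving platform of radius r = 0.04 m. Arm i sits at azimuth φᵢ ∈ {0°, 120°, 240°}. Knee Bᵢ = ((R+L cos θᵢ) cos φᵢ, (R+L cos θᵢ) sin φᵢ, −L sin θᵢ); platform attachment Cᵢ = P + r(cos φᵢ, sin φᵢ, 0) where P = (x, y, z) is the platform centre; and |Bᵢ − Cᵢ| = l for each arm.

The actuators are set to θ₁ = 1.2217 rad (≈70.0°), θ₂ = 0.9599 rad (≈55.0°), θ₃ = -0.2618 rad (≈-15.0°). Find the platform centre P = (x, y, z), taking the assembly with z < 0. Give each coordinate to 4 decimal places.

S1 = (0.1313·cos0.0°, 0.1313·sin0.0°, -0.1410) = (0.1313, 0.0000, -0.1410)
φ2=120.0°: virtual centre (-0.0830, 0.1438, -0.1229), radius l
φ3=240.0°: virtual centre (-0.1124, -0.1948, 0.0388), radius l
subtract pairs → two planes through P
plane₁₂: -0.4287x+0.2876y+0.0362z = 0.0056
det = 0.3072;  x = -0.0211+0.3825z,  y = -0.0121+0.4444z
quadratic in z: (1.3438)z²+(0.1546)z+(-0.0864)=0, √Δ=0.6987 → z ∈ {-0.3175, 0.2024}; z = -0.3175 (taking z<0)
x = -0.1425, y = -0.1532

(-0.1425, -0.1532, -0.3175)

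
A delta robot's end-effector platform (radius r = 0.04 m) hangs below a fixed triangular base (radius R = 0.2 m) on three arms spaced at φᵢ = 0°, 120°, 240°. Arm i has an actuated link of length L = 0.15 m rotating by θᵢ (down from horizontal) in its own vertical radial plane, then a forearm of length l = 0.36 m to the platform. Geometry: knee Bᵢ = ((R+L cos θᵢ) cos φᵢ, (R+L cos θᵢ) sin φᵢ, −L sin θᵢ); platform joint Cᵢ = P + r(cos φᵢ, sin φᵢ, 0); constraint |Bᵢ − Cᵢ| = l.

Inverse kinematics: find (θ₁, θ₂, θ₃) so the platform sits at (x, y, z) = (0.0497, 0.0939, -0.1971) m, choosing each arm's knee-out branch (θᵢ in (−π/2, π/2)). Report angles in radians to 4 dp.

rotate P by −φ1: (0.0497, 0.0939, -0.1971)
  e−x'=0.1103;  (l²−L²−(e−x')²−y'²−z²)/2L = 0.1576
  θ1 = atan2(B,A) + arccos(C/0.2259) = -0.2618
rotate P by −φ2: (0.0565, -0.0900, -0.1971)
  e−x'=0.1035;  (l²−L²−(e−x')²−y'²−z²)/2L = 0.1648
  √(A²+B²)=0.2226;  θ2 = -1.0871+0.7375 ≈ -0.3496
φ3=240.0° → target in arm frame (-0.1062, -0.0039)
  A=0.2662, B=-0.1971, C=(l²−L²−A²−y'²−z²)/(2L)=-0.0087
  √(A²+B²)=0.3312;  θ3 = -0.6374+1.5971 ≈ 0.9597

θ₁ = -0.2618, θ₂ = -0.3496, θ₃ = 0.9597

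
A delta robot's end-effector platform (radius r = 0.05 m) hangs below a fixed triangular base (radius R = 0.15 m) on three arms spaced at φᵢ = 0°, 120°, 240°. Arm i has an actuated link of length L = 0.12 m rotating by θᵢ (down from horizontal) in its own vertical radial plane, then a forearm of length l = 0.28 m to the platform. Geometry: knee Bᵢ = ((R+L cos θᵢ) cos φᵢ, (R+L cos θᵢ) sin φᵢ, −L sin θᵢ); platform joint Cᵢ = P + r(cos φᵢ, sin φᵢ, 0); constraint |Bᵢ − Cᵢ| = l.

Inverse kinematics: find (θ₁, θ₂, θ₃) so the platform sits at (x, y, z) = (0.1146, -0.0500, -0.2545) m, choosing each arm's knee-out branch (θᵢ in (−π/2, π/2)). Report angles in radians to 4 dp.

φ1=0.0° → target in arm frame (0.1146, -0.0500)
  e−x'=-0.0146;  (l²−L²−(e−x')²−y'²−z²)/2L = -0.0145
  θ1 = atan2(B,A) + arccos(C/0.2549) = -0.0003
φ2=120.0° → target in arm frame (-0.1006, -0.0742)
  A=0.2006, B=-0.2545, C=(l²−L²−A²−y'²−z²)/(2L)=-0.1938
  √(A²+B²)=0.3241;  θ2 = -0.9033+2.2120 ≈ 1.3088
φ3=240.0° → target in arm frame (-0.0140, 0.1242)
  A=0.1140, B=-0.2545, C=(l²−L²−A²−y'²−z²)/(2L)=-0.1217
  θ3 = atan2(B,A) + arccos(C/0.2789) = 0.8727

θ₁ = -0.0003, θ₂ = 1.3088, θ₃ = 0.8727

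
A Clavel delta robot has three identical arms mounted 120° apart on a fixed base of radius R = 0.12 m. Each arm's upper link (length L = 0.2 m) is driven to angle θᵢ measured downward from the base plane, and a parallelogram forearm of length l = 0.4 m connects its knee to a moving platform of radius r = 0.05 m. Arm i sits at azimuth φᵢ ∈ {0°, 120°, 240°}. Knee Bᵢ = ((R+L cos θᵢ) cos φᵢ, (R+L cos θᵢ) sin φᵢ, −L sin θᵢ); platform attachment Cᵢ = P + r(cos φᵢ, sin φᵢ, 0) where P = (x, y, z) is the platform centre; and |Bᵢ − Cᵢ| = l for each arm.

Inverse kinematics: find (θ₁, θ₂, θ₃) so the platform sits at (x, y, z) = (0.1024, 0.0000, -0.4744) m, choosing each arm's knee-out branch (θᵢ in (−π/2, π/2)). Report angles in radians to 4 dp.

θ₁ = 0.5236, θ₂ = 0.9598, θ₃ = 0.9598

rotate P by −φ1: (0.1024, 0.0000, -0.4744)
  A=-0.0324, B=-0.4744, C=(l²−L²−A²−y'²−z²)/(2L)=-0.2653
  γ=atan2(-0.4744,-0.0324)=-1.6390;  ψ=arccos(-0.5579)=2.1626;  θ1=γ+ψ≈0.5236
arm 2 (φ=120.0°): x'=-0.0512, y'=-0.0887
  A cos θ + B sin θ = C:  0.1212·cos θ + -0.4744·sin θ = -0.3190
  √(A²+B²)=0.4896;  θ2 = -1.3207+2.2804 ≈ 0.9598
φ3=240.0° → target in arm frame (-0.0512, 0.0887)
  A=0.1212, B=-0.4744, C=(l²−L²−A²−y'²−z²)/(2L)=-0.3190
  √(A²+B²)=0.4896;  θ3 = -1.3207+2.2804 ≈ 0.9598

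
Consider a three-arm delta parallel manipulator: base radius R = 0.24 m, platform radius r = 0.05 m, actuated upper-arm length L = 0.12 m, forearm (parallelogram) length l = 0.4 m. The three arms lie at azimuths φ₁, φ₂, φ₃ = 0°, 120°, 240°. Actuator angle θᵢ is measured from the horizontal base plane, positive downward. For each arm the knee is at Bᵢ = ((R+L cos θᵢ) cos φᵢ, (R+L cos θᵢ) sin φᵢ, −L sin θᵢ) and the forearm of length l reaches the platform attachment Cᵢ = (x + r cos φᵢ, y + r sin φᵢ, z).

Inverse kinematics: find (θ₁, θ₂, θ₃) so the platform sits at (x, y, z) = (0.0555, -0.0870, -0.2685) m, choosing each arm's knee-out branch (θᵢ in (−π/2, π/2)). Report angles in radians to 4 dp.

θ₁ = -0.2616, θ₂ = 0.9597, θ₃ = -0.1745

φ1=0.0° → target in arm frame (0.0555, -0.0870)
  A=0.1345, B=-0.2685, C=(l²−L²−A²−y'²−z²)/(2L)=0.1994
  √(A²+B²)=0.3003;  θ1 = -1.1064+0.8448 ≈ -0.2616
rotate P by −φ2: (-0.1031, -0.0046, -0.2685)
  A=0.2931, B=-0.2685, C=(l²−L²−A²−y'²−z²)/(2L)=-0.0517
  γ=atan2(-0.2685,0.2931)=-0.7416;  ψ=arccos(-0.1302)=1.7013;  θ2=γ+ψ≈0.9597
rotate P by −φ3: (0.0476, 0.0916, -0.2685)
  A=0.1424, B=-0.2685, C=(l²−L²−A²−y'²−z²)/(2L)=0.1869
  θ3 = atan2(B,A) + arccos(C/0.3039) = -0.1745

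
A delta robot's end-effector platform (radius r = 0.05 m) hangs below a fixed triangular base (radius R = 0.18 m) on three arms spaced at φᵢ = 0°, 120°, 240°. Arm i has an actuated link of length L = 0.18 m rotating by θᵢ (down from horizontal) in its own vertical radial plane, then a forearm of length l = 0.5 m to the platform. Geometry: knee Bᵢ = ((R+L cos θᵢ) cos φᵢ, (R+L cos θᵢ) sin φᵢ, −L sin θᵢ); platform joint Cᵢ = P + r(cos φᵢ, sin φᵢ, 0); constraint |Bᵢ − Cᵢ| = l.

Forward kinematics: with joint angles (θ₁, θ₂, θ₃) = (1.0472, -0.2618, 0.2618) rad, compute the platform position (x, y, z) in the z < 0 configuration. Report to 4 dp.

(-0.2025, 0.0731, -0.4131)

S1 = (0.2200·cos0.0°, 0.2200·sin0.0°, -0.1559) = (0.2200, 0.0000, -0.1559)
φ2=120.0°: virtual centre (-0.1519, 0.2632, 0.0466), radius l
φ3=240.0°: virtual centre (-0.1519, -0.2632, -0.0466), radius l
subtract pairs → two planes through P
plane₁₂: -0.7439x+0.5263y+0.4049z = 0.0218
Cramer: x(z) = -0.0293+0.4191z;  y(z) = 0.0000-0.1770z
sphere 1 gives Az²+Bz+C=0 with A=1.2070, B=0.1028, C=-0.1635;  B²−4AC=0.8002;  roots -0.4131, 0.3280;  negative root z = -0.4131
x = -0.2025, y = 0.0731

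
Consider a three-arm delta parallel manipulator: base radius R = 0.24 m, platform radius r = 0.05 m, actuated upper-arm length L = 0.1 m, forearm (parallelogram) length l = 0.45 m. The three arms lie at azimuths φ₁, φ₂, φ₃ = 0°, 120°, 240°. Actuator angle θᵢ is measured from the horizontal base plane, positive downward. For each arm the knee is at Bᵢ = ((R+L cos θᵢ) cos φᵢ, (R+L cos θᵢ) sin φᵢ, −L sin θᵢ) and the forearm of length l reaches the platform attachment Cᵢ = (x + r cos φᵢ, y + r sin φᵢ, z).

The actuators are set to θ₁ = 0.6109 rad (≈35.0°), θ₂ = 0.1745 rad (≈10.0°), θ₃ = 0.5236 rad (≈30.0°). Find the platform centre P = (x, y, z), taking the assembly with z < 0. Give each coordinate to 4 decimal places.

(-0.0270, 0.0305, -0.3924)

O1 = (0.2719·cos0.0°, 0.2719·sin0.0°, -0.0574) = (0.2719, 0.0000, -0.0574)
arm 2 at φ=120.0°: (R−r)+L cos θ2 = 0.2885;  O2 = (-0.1442, 0.2498, -0.0174)
φ3=240.0°: virtual centre (-0.1383, -0.2395, -0.0500), radius l
|O₂|²−|O₁|² = 0.0063;  |O₃|²−|O₁|² = 0.0018
linear system: -0.8323x+0.4997y = 0.0063−0.0800z; -0.8204x+-0.4791y = 0.0018−0.0147z
det = 0.8087;  x = -0.0048+0.0565z,  y = 0.0046+-0.0660z
quadratic in z: (1.0075)z²+(0.0829)z+(-0.1226)=0, √Δ=0.7078 → z ∈ {-0.3924, 0.3101}; z = -0.3924 (taking z<0)
x = -0.0270, y = 0.0305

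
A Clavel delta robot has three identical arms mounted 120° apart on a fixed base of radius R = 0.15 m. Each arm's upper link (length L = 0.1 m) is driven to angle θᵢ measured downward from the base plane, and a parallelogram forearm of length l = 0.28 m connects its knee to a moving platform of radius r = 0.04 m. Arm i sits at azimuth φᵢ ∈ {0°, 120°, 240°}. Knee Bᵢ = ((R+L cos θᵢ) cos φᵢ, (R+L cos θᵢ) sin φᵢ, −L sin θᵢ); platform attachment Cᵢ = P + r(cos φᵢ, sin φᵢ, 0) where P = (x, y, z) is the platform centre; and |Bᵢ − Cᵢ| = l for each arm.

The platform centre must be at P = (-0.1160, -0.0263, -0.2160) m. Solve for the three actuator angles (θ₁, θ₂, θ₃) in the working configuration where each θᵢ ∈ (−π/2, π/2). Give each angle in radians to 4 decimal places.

φ1=0.0° → target in arm frame (-0.1160, -0.0263)
  A cos θ + B sin θ = C:  0.2260·cos θ + -0.2160·sin θ = -0.1501
  γ=atan2(-0.2160,0.2260)=-0.7628;  ψ=arccos(-0.4802)=2.0717;  θ1=γ+ψ≈1.3089
arm 2 (φ=120.0°): x'=0.0352, y'=0.1136
  e−x'=0.0748;  (l²−L²−(e−x')²−y'²−z²)/2L = 0.0162
  √(A²+B²)=0.2286;  θ2 = -1.2375+1.4997 ≈ 0.2622
arm 3 (φ=240.0°): x'=0.0808, y'=-0.0873
  A cos θ + B sin θ = C:  0.0292·cos θ + -0.2160·sin θ = 0.0663
  γ=atan2(-0.2160,0.0292)=-1.4363;  ψ=arccos(0.3043)=1.2616;  θ3=γ+ψ≈-0.1748

θ₁ = 1.3089, θ₂ = 0.2622, θ₃ = -0.1748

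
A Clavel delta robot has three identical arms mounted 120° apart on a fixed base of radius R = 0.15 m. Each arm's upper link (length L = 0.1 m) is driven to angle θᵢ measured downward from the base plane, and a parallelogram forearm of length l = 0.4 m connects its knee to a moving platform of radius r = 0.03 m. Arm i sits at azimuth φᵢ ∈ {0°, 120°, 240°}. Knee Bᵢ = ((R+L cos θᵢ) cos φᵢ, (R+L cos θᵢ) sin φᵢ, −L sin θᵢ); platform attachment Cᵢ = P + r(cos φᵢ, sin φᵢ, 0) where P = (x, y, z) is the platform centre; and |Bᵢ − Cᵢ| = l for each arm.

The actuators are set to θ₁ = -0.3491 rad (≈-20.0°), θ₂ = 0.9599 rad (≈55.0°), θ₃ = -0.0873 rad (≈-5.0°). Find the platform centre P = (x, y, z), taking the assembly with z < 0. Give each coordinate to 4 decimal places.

arm 1 at φ=0.0°: (R−r)+L cos θ1 = 0.2140;  centre 1 = (0.2140, 0.0000, 0.0342)
centre 2 = (0.1774·cos120.0°, 0.1774·sin120.0°, -0.0819) = (-0.0887, 0.1536, -0.0819)
arm 3 at φ=240.0°: (R−r)+L cos θ3 = 0.2196;  centre 3 = (-0.1098, -0.1902, 0.0087)
subtract pairs → two planes through P
linear system: -0.6053x+0.3072y = -0.0088−-0.2322z; -0.6476x+-0.3804y = 0.0014−-0.0510z
det = 0.4292;  x = 0.0068+-0.2423z,  y = -0.0152+0.2785z
sphere 1 gives Az²+Bz+C=0 with A=1.1363, B=0.0235, C=-0.1157;  B²−4AC=0.5264;  roots -0.3296, 0.3089;  negative root z = -0.3296
x = 0.0867, y = -0.1070

(0.0867, -0.1070, -0.3296)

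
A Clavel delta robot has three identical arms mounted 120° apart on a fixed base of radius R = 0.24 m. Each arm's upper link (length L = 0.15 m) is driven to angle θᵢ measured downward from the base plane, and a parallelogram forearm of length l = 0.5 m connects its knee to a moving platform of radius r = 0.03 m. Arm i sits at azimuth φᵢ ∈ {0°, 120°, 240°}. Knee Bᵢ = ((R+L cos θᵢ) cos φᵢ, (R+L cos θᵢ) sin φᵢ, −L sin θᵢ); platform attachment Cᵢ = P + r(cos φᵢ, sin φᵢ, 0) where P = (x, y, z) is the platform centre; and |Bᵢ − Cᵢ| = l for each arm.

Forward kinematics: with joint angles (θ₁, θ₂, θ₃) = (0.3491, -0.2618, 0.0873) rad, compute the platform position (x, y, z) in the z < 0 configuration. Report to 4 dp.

(-0.0455, 0.0284, -0.3546)

centre 1 = (0.3510·cos0.0°, 0.3510·sin0.0°, -0.0513) = (0.3510, 0.0000, -0.0513)
centre 2 = (0.3549·cos120.0°, 0.3549·sin120.0°, 0.0388) = (-0.1774, 0.3073, 0.0388)
centre 3 = (0.3594·cos240.0°, 0.3594·sin240.0°, -0.0131) = (-0.1797, -0.3113, -0.0131)
eliminate P² terms by subtracting sphere 1 from 2 and 3
plane₁₂: -1.0568x+0.6147y+0.1803z = 0.0017
det = 1.3103;  x = -0.0025+0.1215z,  y = -0.0015+-0.0843z
quadratic in z: (1.0219)z²+(0.0170)z+(-0.1225)=0, √Δ=0.7077 → z ∈ {-0.3546, 0.3380}; z = -0.3546 (taking z<0)
x = -0.0455, y = 0.0284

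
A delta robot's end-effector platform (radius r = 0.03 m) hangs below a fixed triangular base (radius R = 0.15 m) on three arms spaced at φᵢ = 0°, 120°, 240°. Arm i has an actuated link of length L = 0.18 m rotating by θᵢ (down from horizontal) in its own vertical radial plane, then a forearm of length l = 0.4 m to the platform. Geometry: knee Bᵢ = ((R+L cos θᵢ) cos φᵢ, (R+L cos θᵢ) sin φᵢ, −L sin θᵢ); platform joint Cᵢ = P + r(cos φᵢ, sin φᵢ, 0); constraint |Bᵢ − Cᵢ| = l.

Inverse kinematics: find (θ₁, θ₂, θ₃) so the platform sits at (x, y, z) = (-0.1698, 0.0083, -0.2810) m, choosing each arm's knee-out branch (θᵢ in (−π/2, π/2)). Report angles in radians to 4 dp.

θ₁ = 1.0470, θ₂ = -0.1743, θ₃ = -0.0873

φ1=0.0° → target in arm frame (-0.1698, 0.0083)
  A cos θ + B sin θ = C:  0.2898·cos θ + -0.2810·sin θ = -0.0984
  θ1 = atan2(B,A) + arccos(C/0.4037) = 1.0470
rotate P by −φ2: (0.0921, 0.1429, -0.2810)
  A cos θ + B sin θ = C:  0.0279·cos θ + -0.2810·sin θ = 0.0762
  γ=atan2(-0.2810,0.0279)=-1.4718;  ψ=arccos(0.2699)=1.2975;  θ2=γ+ψ≈-0.1743
rotate P by −φ3: (0.0777, -0.1512, -0.2810)
  A cos θ + B sin θ = C:  0.0423·cos θ + -0.2810·sin θ = 0.0666
  γ=atan2(-0.2810,0.0423)=-1.4214;  ψ=arccos(0.2345)=1.3341;  θ3=γ+ψ≈-0.0873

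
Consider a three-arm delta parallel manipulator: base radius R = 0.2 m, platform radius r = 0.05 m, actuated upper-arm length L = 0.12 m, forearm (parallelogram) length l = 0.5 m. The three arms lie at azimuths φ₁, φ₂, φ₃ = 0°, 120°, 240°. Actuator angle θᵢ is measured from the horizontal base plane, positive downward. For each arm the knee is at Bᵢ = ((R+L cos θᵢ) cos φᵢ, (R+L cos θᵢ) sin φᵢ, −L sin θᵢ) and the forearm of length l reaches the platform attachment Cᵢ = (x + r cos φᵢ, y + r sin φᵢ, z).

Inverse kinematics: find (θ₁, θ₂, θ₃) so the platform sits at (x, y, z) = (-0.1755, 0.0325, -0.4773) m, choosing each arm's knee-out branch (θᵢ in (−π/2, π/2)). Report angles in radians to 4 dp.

φ1=0.0° → target in arm frame (-0.1755, 0.0325)
  e−x'=0.3255;  (l²−L²−(e−x')²−y'²−z²)/2L = -0.4134
  θ1 = atan2(B,A) + arccos(C/0.5777) = 1.3960
φ2=120.0° → target in arm frame (0.1159, 0.1357)
  A=0.0341, B=-0.4773, C=(l²−L²−A²−y'²−z²)/(2L)=-0.0492
  θ2 = atan2(B,A) + arccos(C/0.4785) = 0.1743
φ3=240.0° → target in arm frame (0.0596, -0.1682)
  e−x'=0.0904;  (l²−L²−(e−x')²−y'²−z²)/2L = -0.1195
  √(A²+B²)=0.4858;  θ3 = -1.3836+1.8194 ≈ 0.4358

θ₁ = 1.3960, θ₂ = 0.1743, θ₃ = 0.4358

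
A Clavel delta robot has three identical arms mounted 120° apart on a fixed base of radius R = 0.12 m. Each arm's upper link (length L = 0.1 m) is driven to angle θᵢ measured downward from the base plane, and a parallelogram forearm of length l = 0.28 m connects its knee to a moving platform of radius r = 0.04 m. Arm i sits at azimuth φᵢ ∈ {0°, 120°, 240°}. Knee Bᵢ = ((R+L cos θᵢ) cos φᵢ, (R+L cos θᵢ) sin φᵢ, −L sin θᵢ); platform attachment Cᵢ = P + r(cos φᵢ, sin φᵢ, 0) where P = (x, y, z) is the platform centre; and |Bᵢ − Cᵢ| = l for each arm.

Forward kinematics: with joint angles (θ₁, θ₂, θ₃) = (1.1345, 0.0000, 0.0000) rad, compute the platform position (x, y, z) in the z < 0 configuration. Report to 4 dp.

centre 1 = (0.1223·cos0.0°, 0.1223·sin0.0°, -0.0906) = (0.1223, 0.0000, -0.0906)
arm 2 at φ=120.0°: e+L cos θ2 = 0.1800;  centre 2 = (-0.0900, 0.1559, 0.0000)
φ3=240.0°: virtual centre (-0.0900, -0.1559, 0.0000), radius l
subtract pairs → two planes through P
[-0.4245 0.3118 0.1813]·P = 0.0092;  [-0.4245 -0.3118 0.1813]·P = 0.0092
Cramer: x(z) = -0.0218+0.4270z;  y(z) = 0.0000-0.0000z
quadratic in z: (1.1823)z²+(0.0583)z+(-0.0494)=0, √Δ=0.4871 → z ∈ {-0.2306, 0.1813}; z = -0.2306 (taking z<0)
x = -0.1202, y = 0.0000

(-0.1202, 0.0000, -0.2306)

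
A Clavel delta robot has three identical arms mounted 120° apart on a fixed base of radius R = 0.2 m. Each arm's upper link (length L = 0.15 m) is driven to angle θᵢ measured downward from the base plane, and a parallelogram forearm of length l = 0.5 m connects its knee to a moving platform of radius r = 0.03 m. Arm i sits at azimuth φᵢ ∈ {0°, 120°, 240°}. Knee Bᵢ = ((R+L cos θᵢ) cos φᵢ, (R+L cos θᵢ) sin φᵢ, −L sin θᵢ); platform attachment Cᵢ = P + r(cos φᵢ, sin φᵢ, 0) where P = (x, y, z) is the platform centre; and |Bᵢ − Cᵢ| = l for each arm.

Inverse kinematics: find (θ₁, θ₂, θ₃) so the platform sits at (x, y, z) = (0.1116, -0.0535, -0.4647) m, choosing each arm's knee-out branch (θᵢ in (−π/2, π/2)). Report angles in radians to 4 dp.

θ₁ = 0.0874, θ₂ = 0.9600, θ₃ = 0.6110

arm 1 (φ=0.0°): x'=0.1116, y'=-0.0535
  A cos θ + B sin θ = C:  0.0584·cos θ + -0.4647·sin θ = 0.0176
  γ=atan2(-0.4647,0.0584)=-1.4458;  ψ=arccos(0.0376)=1.5332;  θ1=γ+ψ≈0.0874
φ2=120.0° → target in arm frame (-0.1021, -0.0699)
  e−x'=0.2721;  (l²−L²−(e−x')²−y'²−z²)/2L = -0.2246
  √(A²+B²)=0.5385;  θ2 = -1.0410+2.0011 ≈ 0.9600
rotate P by −φ3: (-0.0095, 0.1234, -0.4647)
  e−x'=0.1795;  (l²−L²−(e−x')²−y'²−z²)/2L = -0.1196
  θ3 = atan2(B,A) + arccos(C/0.4982) = 0.6110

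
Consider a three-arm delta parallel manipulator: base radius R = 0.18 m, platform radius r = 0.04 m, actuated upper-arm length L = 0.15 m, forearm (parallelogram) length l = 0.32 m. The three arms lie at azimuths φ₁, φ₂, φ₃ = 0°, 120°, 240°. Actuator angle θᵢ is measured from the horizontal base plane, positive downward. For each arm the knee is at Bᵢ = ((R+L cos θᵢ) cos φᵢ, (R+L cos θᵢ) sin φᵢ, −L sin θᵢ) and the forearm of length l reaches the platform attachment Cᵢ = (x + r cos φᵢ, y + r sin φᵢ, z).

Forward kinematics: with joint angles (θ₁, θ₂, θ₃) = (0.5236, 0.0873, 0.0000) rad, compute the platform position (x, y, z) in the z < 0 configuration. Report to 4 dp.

arm 1 at φ=0.0°: (R−r)+L cos θ1 = 0.2699;  centre 1 = (0.2699, 0.0000, -0.0750)
centre 2 = (0.2894·cos120.0°, 0.2894·sin120.0°, -0.0131) = (-0.1447, 0.2507, -0.0131)
centre 3 = (0.2900·cos240.0°, 0.2900·sin240.0°, 0.0000) = (-0.1450, -0.2511, 0.0000)
|centre ₂|²−|centre ₁|² = 0.0055;  |centre ₃|²−|centre ₁|² = 0.0056
[-0.8292 0.5013 0.1238]·P = 0.0055;  [-0.8298 -0.5023 0.1500]·P = 0.0056
det = 0.8325;  x = -0.0067+0.1650z,  y = -0.0002+0.0260z
quadratic in z: (1.0279)z²+(0.0587)z+(-0.0203)=0, √Δ=0.2946 → z ∈ {-0.1719, 0.1148}; z = -0.1719 (taking z<0)
x = -0.0351, y = -0.0046

(-0.0351, -0.0046, -0.1719)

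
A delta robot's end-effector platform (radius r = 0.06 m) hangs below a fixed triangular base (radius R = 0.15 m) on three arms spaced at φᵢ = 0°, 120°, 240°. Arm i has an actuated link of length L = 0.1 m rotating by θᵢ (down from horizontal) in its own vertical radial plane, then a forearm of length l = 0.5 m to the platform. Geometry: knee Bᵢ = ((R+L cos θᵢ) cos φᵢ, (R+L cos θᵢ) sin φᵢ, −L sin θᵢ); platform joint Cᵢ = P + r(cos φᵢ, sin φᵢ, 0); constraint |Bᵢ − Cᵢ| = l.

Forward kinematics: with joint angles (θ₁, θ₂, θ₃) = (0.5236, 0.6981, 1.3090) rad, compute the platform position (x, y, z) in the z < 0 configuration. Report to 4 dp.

(0.0871, 0.0980, -0.5321)

arm 1 at φ=0.0°: (R−r)+L cos θ1 = 0.1766;  centre 1 = (0.1766, 0.0000, -0.0500)
arm 2 at φ=120.0°: (R−r)+L cos θ2 = 0.1666;  centre 2 = (-0.0833, 0.1443, -0.0643)
arm 3 at φ=240.0°: (R−r)+L cos θ3 = 0.1159;  centre 3 = (-0.0579, -0.1004, -0.0966)
eliminate P² terms by subtracting sphere 1 from 2 and 3
plane₁₂: -0.5198x+0.2886y+-0.0286z = -0.0018
Cramer: x(z) = 0.0147-0.1361z;  y(z) = 0.0202-0.1462z
into |P−centre ₁|² = l²: 1.0399z² + 0.1382z + -0.2209 = 0;  Δ = 0.9378;  z = -0.5321 or 0.3992 → z<0 root = -0.5321
x = 0.0871, y = 0.0980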